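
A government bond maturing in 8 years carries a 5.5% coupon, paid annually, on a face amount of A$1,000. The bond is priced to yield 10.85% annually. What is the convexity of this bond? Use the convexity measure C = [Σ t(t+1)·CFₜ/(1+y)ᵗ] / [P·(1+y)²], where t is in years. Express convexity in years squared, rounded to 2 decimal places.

43.47

With y = 0.1085:
  t   CF        PV=CF/(1+0.1085)^t    t·PV        t(t+1)·PV
  1        55.00        49.6166        49.6166          99.2332
  2        55.00        44.7601        89.5203         268.5608
  3        55.00        40.3790       121.1370         484.5480
  4        55.00        36.4267       145.7068         728.5341
  5        55.00        32.8613       164.3063         985.8378
  6        55.00        29.6448       177.8688       1,245.0815
  7        55.00        26.7432       187.2022       1,497.6173
  8     1,055.00       462.7718     3,702.1743      33,319.5691
  Σ                    723.2035     4,637.5323      38,628.9818
P = 723.2035.
Convexity = Σ t(t+1)·PV / [P·(1+y)²] = 38,628.9818 / (723.2035 × 1.228772) = 43.46917.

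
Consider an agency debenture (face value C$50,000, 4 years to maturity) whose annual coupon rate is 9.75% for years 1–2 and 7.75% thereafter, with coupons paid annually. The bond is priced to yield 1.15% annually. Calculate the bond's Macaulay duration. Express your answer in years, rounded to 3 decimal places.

3.572 years

Periodic yield y = 0.0115. Discount each cash flow and weight by its year:
  t   CF        PV=CF/(1+0.0115)^t    t·PV
  1     4,875.00     4,819.5749     4,819.5749
  2     4,875.00     4,764.7799     9,529.5598
  3     3,875.00     3,744.3294    11,232.9881
  4    53,875.00    51,466.3933   205,865.5733
  Σ                 64,795.0775   231,447.6962
Price P = Σ PV = 64,795.0775.
Macaulay duration = Σ(t·PV) / P = 231,447.6962 / 64,795.0775 = 3.57200 years.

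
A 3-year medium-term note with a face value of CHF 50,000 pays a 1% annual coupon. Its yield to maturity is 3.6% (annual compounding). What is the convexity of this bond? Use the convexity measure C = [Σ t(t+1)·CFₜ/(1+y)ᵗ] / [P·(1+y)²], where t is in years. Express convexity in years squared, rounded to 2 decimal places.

11.03

With y = 0.036:
  t   CF        PV=CF/(1+0.036)^t    t·PV        t(t+1)·PV
  1       500.00       482.6255       482.6255         965.2510
  2       500.00       465.8547       931.7094       2,795.1283
  3    50,500.00    45,416.3378   136,249.0135     544,996.0542
  Σ                 46,364.8180   137,663.3484     548,756.4334
P = 46,364.8180.
Convexity = Σ t(t+1)·PV / [P·(1+y)²] = 548,756.4334 / (46,364.8180 × 1.073296) = 11.02736.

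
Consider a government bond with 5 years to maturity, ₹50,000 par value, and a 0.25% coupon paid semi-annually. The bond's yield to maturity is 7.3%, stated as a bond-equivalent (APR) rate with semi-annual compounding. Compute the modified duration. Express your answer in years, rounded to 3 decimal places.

Periodic yield y = 0.0365. First find Macaulay duration:
  t   CF        PV=CF/(1+0.0365)^t    t·PV
  1        62.50        60.2991        60.2991
  2        62.50        58.1757       116.3513
  3        62.50        56.1270       168.3811
  4        62.50        54.1505       216.6022
  5        62.50        52.2436       261.2182
  6        62.50        50.4039       302.4234
  7        62.50        48.6289       340.4026
  8        62.50        46.9165       375.3320
  9        62.50        45.2643       407.3791
  10   50,062.50    34,979.9729   349,799.7294
  Σ                 35,452.1826   352,048.1184
P = 35,452.1826; Macaulay duration = 352,048.1184 / 35,452.1826 = 9.93022 half-year periods = 4.96511 years.
Modified duration = D_Mac / (1 + y) = 4.96511 / 1.0365 = 4.79027 years.

4.790 years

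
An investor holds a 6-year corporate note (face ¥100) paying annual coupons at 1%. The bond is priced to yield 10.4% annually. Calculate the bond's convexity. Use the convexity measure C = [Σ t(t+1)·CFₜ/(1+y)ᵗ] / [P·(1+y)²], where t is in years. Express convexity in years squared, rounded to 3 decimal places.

With y = 0.104:
  t   CF        PV=CF/(1+0.104)^t    t·PV        t(t+1)·PV
  1         1.00         0.9058         0.9058           1.8116
  2         1.00         0.8205         1.6409           4.9228
  3         1.00         0.7432         2.2295           8.9181
  4         1.00         0.6732         2.6927          13.4634
  5         1.00         0.6098         3.0488          18.2926
  6       101.00        55.7837       334.7019       2,342.9133
  Σ                     59.5360       345.2196       2,390.3219
P = 59.5360.
Convexity = Σ t(t+1)·PV / [P·(1+y)²] = 2,390.3219 / (59.5360 × 1.218816) = 32.94113.

32.941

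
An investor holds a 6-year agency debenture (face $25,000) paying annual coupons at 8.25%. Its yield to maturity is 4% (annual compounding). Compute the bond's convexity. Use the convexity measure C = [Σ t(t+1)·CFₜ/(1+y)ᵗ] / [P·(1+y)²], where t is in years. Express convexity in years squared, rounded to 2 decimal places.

With y = 0.04:
  t   CF        PV=CF/(1+0.04)^t    t·PV        t(t+1)·PV
  1     2,062.50     1,983.1731     1,983.1731       3,966.3462
  2     2,062.50     1,906.8972     3,813.7944      11,441.3831
  3     2,062.50     1,833.5550     5,500.6650      22,002.6599
  4     2,062.50     1,763.0336     7,052.1346      35,260.6729
  5     2,062.50     1,695.2247     8,476.1233      50,856.7397
  6    27,062.50    21,387.8869   128,327.3211     898,291.2478
  Σ                 30,569.7704   155,153.2114   1,021,819.0496
P = 30,569.7704.
Convexity = Σ t(t+1)·PV / [P·(1+y)²] = 1,021,819.0496 / (30,569.7704 × 1.081600) = 30.90403.

30.90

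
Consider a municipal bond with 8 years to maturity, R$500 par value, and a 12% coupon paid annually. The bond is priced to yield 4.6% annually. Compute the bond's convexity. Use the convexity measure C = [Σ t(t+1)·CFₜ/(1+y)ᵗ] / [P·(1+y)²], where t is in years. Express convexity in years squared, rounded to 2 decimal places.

With y = 0.046:
  t   CF        PV=CF/(1+0.046)^t    t·PV        t(t+1)·PV
  1        60.00        57.3614        57.3614         114.7228
  2        60.00        54.8388       109.6776         329.0328
  3        60.00        52.4271       157.2814         629.1257
  4        60.00        50.1216       200.4862       1,002.4310
  5        60.00        47.9174       239.5868       1,437.5206
  6        60.00        45.8101       274.8605       1,924.0238
  7        60.00        43.7955       306.5685       2,452.5478
  8       560.00       390.7820     3,126.2560      28,136.3040
  Σ                    743.0538     4,472.0784      36,025.7085
P = 743.0538.
Convexity = Σ t(t+1)·PV / [P·(1+y)²] = 36,025.7085 / (743.0538 × 1.094116) = 44.31277.

44.31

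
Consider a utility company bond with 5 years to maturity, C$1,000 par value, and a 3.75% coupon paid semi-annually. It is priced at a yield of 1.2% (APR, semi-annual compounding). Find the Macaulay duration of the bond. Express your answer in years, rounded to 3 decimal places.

Periodic yield y = 0.006. Discount each cash flow and weight by its period:
  t   CF        PV=CF/(1+0.006)^t    t·PV
  1        18.75        18.6382        18.6382
  2        18.75        18.5270        37.0540
  3        18.75        18.4165        55.2495
  4        18.75        18.3067        73.2267
  5        18.75        18.1975        90.9874
  6        18.75        18.0890       108.5337
  7        18.75        17.9811       125.8675
  8        18.75        17.8738       142.9906
  9        18.75        17.7672       159.9050
  10    1,018.75       959.5946     9,595.9464
  Σ                  1,123.3915    10,408.3990
Price P = Σ PV = 1,123.3915.
Macaulay duration = Σ(t·PV) / P = 10,408.3990 / 1,123.3915 = 9.26516 half-year periods.
In years: 9.26516 / 2 = 4.63258 years.

4.633 years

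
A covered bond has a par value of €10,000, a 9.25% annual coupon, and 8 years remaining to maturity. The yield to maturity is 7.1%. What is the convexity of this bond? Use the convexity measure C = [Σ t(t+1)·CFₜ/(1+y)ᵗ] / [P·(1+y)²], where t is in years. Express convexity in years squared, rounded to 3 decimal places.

With y = 0.071:
  t   CF        PV=CF/(1+0.071)^t    t·PV        t(t+1)·PV
  1       925.00       863.6788       863.6788       1,727.3576
  2       925.00       806.4228     1,612.8456       4,838.5367
  3       925.00       752.9625     2,258.8874       9,035.5494
  4       925.00       703.0462     2,812.1847      14,060.9235
  5       925.00       656.4390     3,282.1950      19,693.1702
  6       925.00       612.9216     3,677.5294      25,742.7061
  7       925.00       572.2891     4,006.0234      32,048.1868
  8    10,925.00     6,311.1090    50,488.8718     454,399.8459
  Σ                 11,278.8688    69,002.2160     561,546.2762
P = 11,278.8688.
Convexity = Σ t(t+1)·PV / [P·(1+y)²] = 561,546.2762 / (11,278.8688 × 1.147041) = 43.40513.

43.405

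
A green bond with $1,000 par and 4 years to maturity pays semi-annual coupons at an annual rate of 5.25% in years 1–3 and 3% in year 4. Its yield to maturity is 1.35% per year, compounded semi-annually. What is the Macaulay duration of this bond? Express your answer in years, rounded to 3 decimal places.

Periodic yield y = 0.00675. Discount each cash flow and weight by its period:
  t   CF        PV=CF/(1+0.00675)^t    t·PV
  1        26.25        26.0740        26.0740
  2        26.25        25.8992        51.7984
  3        26.25        25.7255        77.1766
  4        26.25        25.5531       102.2122
  5        26.25        25.3817       126.9086
  6        26.25        25.2115       151.2693
  7        15.00        14.3100       100.1700
  8     1,015.00       961.8181     7,694.5446
  Σ                  1,129.9731     8,330.1537
Price P = Σ PV = 1,129.9731.
Macaulay duration = Σ(t·PV) / P = 8,330.1537 / 1,129.9731 = 7.37199 half-year periods.
In years: 7.37199 / 2 = 3.68600 years.

3.686 years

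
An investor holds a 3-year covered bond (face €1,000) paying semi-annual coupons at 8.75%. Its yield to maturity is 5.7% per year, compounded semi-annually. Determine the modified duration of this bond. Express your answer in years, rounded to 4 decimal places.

Periodic yield y = 0.0285. First find Macaulay duration:
  t   CF        PV=CF/(1+0.0285)^t    t·PV
  1        43.75        42.5377        42.5377
  2        43.75        41.3589        82.7179
  3        43.75        40.2129       120.6386
  4        43.75        39.0986       156.3943
  5        43.75        38.0151       190.0757
  6     1,043.75       881.8013     5,290.8075
  Σ                  1,083.0245     5,883.1717
P = 1,083.0245; Macaulay duration = 5,883.1717 / 1,083.0245 = 5.43217 half-year periods = 2.71608 years.
Modified duration = D_Mac / (1 + y) = 2.71608 / 1.0285 = 2.64082 years.

2.6408 years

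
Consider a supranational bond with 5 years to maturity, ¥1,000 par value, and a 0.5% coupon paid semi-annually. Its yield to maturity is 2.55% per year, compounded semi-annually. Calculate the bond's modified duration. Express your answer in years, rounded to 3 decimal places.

4.878 years

Periodic yield y = 0.01275. First find Macaulay duration:
  t   CF        PV=CF/(1+0.01275)^t    t·PV
  1         2.50         2.4685         2.4685
  2         2.50         2.4374         4.8749
  3         2.50         2.4068         7.2203
  4         2.50         2.3765         9.5059
  5         2.50         2.3465        11.7327
  6         2.50         2.3170        13.9020
  7         2.50         2.2878        16.0148
  8         2.50         2.2590        18.0722
  9         2.50         2.2306        20.0753
  10    1,002.50       883.2057     8,832.0570
  Σ                    904.3359     8,935.9237
P = 904.3359; Macaulay duration = 8,935.9237 / 904.3359 = 9.88120 half-year periods = 4.94060 years.
Modified duration = D_Mac / (1 + y) = 4.94060 / 1.01275 = 4.87840 years.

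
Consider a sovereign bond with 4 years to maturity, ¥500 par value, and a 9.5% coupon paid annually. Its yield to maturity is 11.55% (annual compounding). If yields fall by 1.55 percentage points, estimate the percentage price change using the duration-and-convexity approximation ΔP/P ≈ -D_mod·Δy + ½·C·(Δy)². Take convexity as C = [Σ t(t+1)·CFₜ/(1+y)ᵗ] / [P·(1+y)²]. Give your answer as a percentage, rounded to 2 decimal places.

+5.01%

With y = 0.1155:
  t   CF        PV=CF/(1+0.1155)^t    t·PV        t(t+1)·PV
  1        47.50        42.5818        42.5818          85.1636
  2        47.50        38.1728        76.3457         229.0370
  3        47.50        34.2204       102.6612         410.6446
  4       547.50       353.5948     1,414.3791       7,071.8953
  Σ                    468.5698     1,635.9677       7,796.7405
P = 468.5698; D_Mac = 3.49141 yrs; D_mod = 3.12990 yrs; C = 13.37210.
Duration effect: -3.12990 × (-0.0155) = +0.048513
Convexity effect: 0.5 × 13.37210 × (-0.0155)² = +0.0016063
ΔP/P ≈ +0.048513 + 0.0016063 = +0.050120 = +5.0120%.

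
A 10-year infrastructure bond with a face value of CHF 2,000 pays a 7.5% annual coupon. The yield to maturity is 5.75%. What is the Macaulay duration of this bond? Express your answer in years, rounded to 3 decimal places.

7.549 years

Periodic yield y = 0.0575. Discount each cash flow and weight by its year:
  t   CF        PV=CF/(1+0.0575)^t    t·PV
  1       150.00       141.8440       141.8440
  2       150.00       134.1314       268.2628
  3       150.00       126.8382       380.5147
  4       150.00       119.9416       479.7663
  5       150.00       113.4199       567.0997
  6       150.00       107.2529       643.5173
  7       150.00       101.4212       709.9482
  8       150.00        95.9065       767.2524
  9       150.00        90.6918       816.2259
  10    2,150.00     1,229.2344    12,292.3438
  Σ                  2,260.6819    17,066.7751
Price P = Σ PV = 2,260.6819.
Macaulay duration = Σ(t·PV) / P = 17,066.7751 / 2,260.6819 = 7.54939 years.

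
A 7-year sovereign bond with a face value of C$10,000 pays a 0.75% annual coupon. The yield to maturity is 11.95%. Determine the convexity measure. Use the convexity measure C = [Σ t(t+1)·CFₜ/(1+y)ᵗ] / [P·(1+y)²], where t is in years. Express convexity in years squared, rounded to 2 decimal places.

42.67

With y = 0.1195:
  t   CF        PV=CF/(1+0.1195)^t    t·PV        t(t+1)·PV
  1        75.00        66.9942        66.9942         133.9884
  2        75.00        59.8430       119.6859         359.0578
  3        75.00        53.4551       160.3652         641.4609
  4        75.00        47.7491       190.9963         954.9813
  5        75.00        42.6521       213.2607       1,279.5640
  6        75.00        38.0993       228.5956       1,600.1694
  7    10,075.00     4,571.6857    32,001.8002     256,014.4016
  Σ                  4,880.4784    32,981.6981     260,983.6235
P = 4,880.4784.
Convexity = Σ t(t+1)·PV / [P·(1+y)²] = 260,983.6235 / (4,880.4784 × 1.253280) = 42.66804.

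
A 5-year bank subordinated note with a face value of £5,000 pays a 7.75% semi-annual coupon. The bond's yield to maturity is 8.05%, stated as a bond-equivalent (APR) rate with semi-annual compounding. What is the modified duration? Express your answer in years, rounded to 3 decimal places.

Periodic yield y = 0.04025. First find Macaulay duration:
  t   CF        PV=CF/(1+0.04025)^t    t·PV
  1       193.75       186.2533       186.2533
  2       193.75       179.0467       358.0934
  3       193.75       172.1189       516.3567
  4       193.75       165.4592       661.8366
  5       193.75       159.0571       795.2856
  6       193.75       152.9028       917.4166
  7       193.75       146.9866     1,028.9060
  8       193.75       141.2993     1,130.3942
  9       193.75       135.8320     1,222.4883
  10    5,193.75     3,500.2881    35,002.8814
  Σ                  4,939.2439    41,819.9119
P = 4,939.2439; Macaulay duration = 41,819.9119 / 4,939.2439 = 8.46687 half-year periods = 4.23343 years.
Modified duration = D_Mac / (1 + y) = 4.23343 / 1.04025 = 4.06963 years.

4.070 years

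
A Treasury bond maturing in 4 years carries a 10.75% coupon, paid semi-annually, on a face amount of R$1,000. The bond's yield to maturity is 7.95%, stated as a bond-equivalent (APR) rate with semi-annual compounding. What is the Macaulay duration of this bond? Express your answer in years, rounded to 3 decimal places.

3.387 years

Periodic yield y = 0.03975. Discount each cash flow and weight by its period:
  t   CF        PV=CF/(1+0.03975)^t    t·PV
  1        53.75        51.6951        51.6951
  2        53.75        49.7188        99.4376
  3        53.75        47.8180       143.4541
  4        53.75        45.9899       183.9597
  5        53.75        44.2317       221.1586
  6        53.75        42.5407       255.2444
  7        53.75        40.9144       286.4007
  8     1,053.75       771.4471     6,171.5769
  Σ                  1,094.3558     7,412.9270
Price P = Σ PV = 1,094.3558.
Macaulay duration = Σ(t·PV) / P = 7,412.9270 / 1,094.3558 = 6.77378 half-year periods.
In years: 6.77378 / 2 = 3.38689 years.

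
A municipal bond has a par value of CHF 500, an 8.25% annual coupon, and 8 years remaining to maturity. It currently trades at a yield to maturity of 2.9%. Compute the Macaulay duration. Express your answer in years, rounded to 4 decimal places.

Periodic yield y = 0.029. Discount each cash flow and weight by its year:
  t   CF        PV=CF/(1+0.029)^t    t·PV
  1        41.25        40.0875        40.0875
  2        41.25        38.9577        77.9154
  3        41.25        37.8598       113.5793
  4        41.25        36.7928       147.1711
  5        41.25        35.7558       178.7792
  6        41.25        34.7482       208.4889
  7        41.25        33.7689       236.3820
  8       541.25       430.6009     3,444.8070
  Σ                    688.5714     4,447.2103
Price P = Σ PV = 688.5714.
Macaulay duration = Σ(t·PV) / P = 4,447.2103 / 688.5714 = 6.45860 years.

6.4586 years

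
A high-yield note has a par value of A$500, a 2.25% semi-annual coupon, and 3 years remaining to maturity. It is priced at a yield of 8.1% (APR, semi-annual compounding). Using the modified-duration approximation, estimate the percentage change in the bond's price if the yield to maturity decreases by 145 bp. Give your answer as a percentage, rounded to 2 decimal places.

Periodic yield y = 0.0405. Modified duration first:
  t   CF        PV=CF/(1+0.0405)^t    t·PV
  1        5.625         5.4061         5.4061
  2        5.625         5.1956        10.3913
  3        5.625         4.9934        14.9802
  4        5.625         4.7990        19.1962
  5        5.625         4.6122        23.0612
  6      505.625       398.4520     2,390.7121
  Σ                    423.4584     2,463.7470
P = 423.4584; D_Mac = 5.81816 half-year periods = 2.90908 yrs; D_mod = 2.90908/(1+0.0405) = 2.79585 yrs.
ΔP/P ≈ -D_mod · Δy = -2.79585 × (-0.0145) = +0.040540 = +4.0540%.

+4.05%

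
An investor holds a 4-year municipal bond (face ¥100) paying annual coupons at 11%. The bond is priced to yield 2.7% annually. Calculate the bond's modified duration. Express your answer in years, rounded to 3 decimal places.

Periodic yield y = 0.027. First find Macaulay duration:
  t   CF        PV=CF/(1+0.027)^t    t·PV
  1        11.00        10.7108        10.7108
  2        11.00        10.4292        20.8584
  3        11.00        10.1550        30.4651
  4       111.00        99.7795       399.1179
  Σ                    131.0745       461.1522
P = 131.0745; Macaulay duration = 461.1522 / 131.0745 = 3.51824 years.
Modified duration = D_Mac / (1 + y) = 3.51824 / 1.027 = 3.42575 years.

3.426 years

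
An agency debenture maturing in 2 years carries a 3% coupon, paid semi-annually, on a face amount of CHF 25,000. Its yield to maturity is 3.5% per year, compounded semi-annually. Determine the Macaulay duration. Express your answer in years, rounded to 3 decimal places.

Periodic yield y = 0.0175. Discount each cash flow and weight by its period:
  t   CF        PV=CF/(1+0.0175)^t    t·PV
  1       375.00       368.5504       368.5504
  2       375.00       362.2117       724.4233
  3       375.00       355.9820     1,067.9459
  4    25,375.00    23,673.8221    94,695.2883
  Σ                 24,760.5661    96,856.2080
Price P = Σ PV = 24,760.5661.
Macaulay duration = Σ(t·PV) / P = 96,856.2080 / 24,760.5661 = 3.91171 half-year periods.
In years: 3.91171 / 2 = 1.95586 years.

1.956 years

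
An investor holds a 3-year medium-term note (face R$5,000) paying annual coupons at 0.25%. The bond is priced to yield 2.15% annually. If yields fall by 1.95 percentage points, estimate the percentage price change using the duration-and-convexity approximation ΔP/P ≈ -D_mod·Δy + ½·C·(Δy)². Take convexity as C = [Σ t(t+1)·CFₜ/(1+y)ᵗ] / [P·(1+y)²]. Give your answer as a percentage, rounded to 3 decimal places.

With y = 0.0215:
  t   CF        PV=CF/(1+0.0215)^t    t·PV        t(t+1)·PV
  1        12.50        12.2369        12.2369          24.4738
  2        12.50        11.9794        23.9587          71.8761
  3     5,012.50     4,702.6134    14,107.8401      56,431.3602
  Σ                  4,726.8296    14,144.0357      56,527.7102
P = 4,726.8296; D_Mac = 2.99229 yrs; D_mod = 2.92931 yrs; C = 11.46079.
Duration effect: -2.92931 × (-0.0195) = +0.057122
Convexity effect: 0.5 × 11.46079 × (-0.0195)² = +0.0021790
ΔP/P ≈ +0.057122 + 0.0021790 = +0.059300 = +5.9300%.

+5.930%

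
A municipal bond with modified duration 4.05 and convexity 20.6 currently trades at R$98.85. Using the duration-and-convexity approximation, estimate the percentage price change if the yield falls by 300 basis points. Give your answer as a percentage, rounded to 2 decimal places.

Duration effect: -D_mod·Δy = -4.05 × (-0.03) = +0.121500
Convexity effect: ½·C·(Δy)² = 0.5 × 20.6 × (-0.03)² = +0.0092700
ΔP/P ≈ +0.121500 + 0.0092700 = +0.130770
= +13.0770%.

+13.08%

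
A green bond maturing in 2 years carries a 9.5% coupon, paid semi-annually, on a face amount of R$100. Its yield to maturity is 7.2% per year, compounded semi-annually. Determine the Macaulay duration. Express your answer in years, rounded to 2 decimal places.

1.87 years

Periodic yield y = 0.036. Discount each cash flow and weight by its period:
  t   CF        PV=CF/(1+0.036)^t    t·PV
  1         4.75         4.5849         4.5849
  2         4.75         4.4256         8.8512
  3         4.75         4.2718        12.8155
  4       104.75        90.9316       363.7265
  Σ                    104.2140       389.9782
Price P = Σ PV = 104.2140.
Macaulay duration = Σ(t·PV) / P = 389.9782 / 104.2140 = 3.74209 half-year periods.
In years: 3.74209 / 2 = 1.87104 years.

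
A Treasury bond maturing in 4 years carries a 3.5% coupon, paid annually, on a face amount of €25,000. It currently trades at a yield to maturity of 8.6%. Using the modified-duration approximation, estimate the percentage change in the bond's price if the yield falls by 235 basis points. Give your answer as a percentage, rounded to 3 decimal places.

Periodic yield y = 0.086. Modified duration first:
  t   CF        PV=CF/(1+0.086)^t    t·PV
  1       875.00       805.7090       805.7090
  2       875.00       741.9052     1,483.8104
  3       875.00       683.1539     2,049.4618
  4    25,875.00    18,602.0607    74,408.2428
  Σ                 20,832.8289    78,747.2240
P = 20,832.8289; D_Mac = 3.77996 yrs; D_mod = 3.77996/(1+0.086) = 3.48062 yrs.
ΔP/P ≈ -D_mod · Δy = -3.48062 × (-0.0235) = +0.081795 = +8.1795%.

+8.179%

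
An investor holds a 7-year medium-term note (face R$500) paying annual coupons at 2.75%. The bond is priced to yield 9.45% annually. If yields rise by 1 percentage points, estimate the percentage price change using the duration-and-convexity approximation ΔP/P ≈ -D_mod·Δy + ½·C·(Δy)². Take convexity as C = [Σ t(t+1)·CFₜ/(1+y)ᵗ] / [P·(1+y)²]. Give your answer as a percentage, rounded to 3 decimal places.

-5.565%

With y = 0.0945:
  t   CF        PV=CF/(1+0.0945)^t    t·PV        t(t+1)·PV
  1        13.75        12.5628        12.5628          25.1256
  2        13.75        11.4781        22.9563          68.8688
  3        13.75        10.4871        31.4613         125.8452
  4        13.75         9.5816        38.3265         191.6327
  5        13.75         8.7543        43.7717         262.6305
  6        13.75         7.9985        47.9910         335.9367
  7       513.75       273.0496     1,911.3469      15,290.7751
  Σ                    333.9121     2,108.4165      16,300.8145
P = 333.9121; D_Mac = 6.31429 yrs; D_mod = 5.76911 yrs; C = 40.75169.
Duration effect: -5.76911 × (+0.01) = -0.057691
Convexity effect: 0.5 × 40.75169 × (0.01)² = +0.0020376
ΔP/P ≈ -0.057691 + 0.0020376 = -0.055653 = -5.5653%.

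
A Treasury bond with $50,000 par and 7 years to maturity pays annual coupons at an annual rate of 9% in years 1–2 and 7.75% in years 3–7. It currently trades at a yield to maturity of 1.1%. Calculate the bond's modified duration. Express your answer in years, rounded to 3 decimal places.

Periodic yield y = 0.011. First find Macaulay duration:
  t   CF        PV=CF/(1+0.011)^t    t·PV
  1     4,500.00     4,451.0386     4,451.0386
  2     4,500.00     4,402.6099     8,805.2197
  3     3,875.00     3,749.8875    11,249.6625
  4     3,875.00     3,709.0875    14,836.3502
  5     3,875.00     3,668.7315    18,343.6575
  6     3,875.00     3,628.8145    21,772.8873
  7    53,875.00    49,903.2918   349,323.0425
  Σ                 73,513.4613   428,781.8583
P = 73,513.4613; Macaulay duration = 428,781.8583 / 73,513.4613 = 5.83270 years.
Modified duration = D_Mac / (1 + y) = 5.83270 / 1.011 = 5.76924 years.

5.769 years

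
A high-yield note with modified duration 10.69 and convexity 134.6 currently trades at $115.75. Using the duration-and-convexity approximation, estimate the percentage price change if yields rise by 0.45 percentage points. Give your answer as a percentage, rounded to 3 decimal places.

Duration effect: -D_mod·Δy = -10.69 × (+0.0045) = -0.048105
Convexity effect: ½·C·(Δy)² = 0.5 × 134.6 × (0.0045)² = +0.001362825
ΔP/P ≈ -0.048105 + 0.001362825 = -0.046742175
= -4.6742175%.

-4.674%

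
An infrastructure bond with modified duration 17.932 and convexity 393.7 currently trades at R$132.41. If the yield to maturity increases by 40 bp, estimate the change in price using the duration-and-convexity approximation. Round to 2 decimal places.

Duration effect: -D_mod·Δy = -17.932 × (+0.004) = -0.071728
Convexity effect: ½·C·(Δy)² = 0.5 × 393.7 × (0.004)² = +0.0031496
ΔP/P ≈ -0.071728 + 0.0031496 = -0.0685784
ΔP ≈ 132.41 × (-0.0685784) = -9.080465944.

-R$9.08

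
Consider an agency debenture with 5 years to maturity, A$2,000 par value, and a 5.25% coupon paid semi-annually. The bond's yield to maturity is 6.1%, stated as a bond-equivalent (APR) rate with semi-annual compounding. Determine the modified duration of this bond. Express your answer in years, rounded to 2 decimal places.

Periodic yield y = 0.0305. First find Macaulay duration:
  t   CF        PV=CF/(1+0.0305)^t    t·PV
  1        52.50        50.9461        50.9461
  2        52.50        49.4383        98.8766
  3        52.50        47.9750       143.9251
  4        52.50        46.5551       186.2204
  5        52.50        45.1772       225.8860
  6        52.50        43.8401       263.0405
  7        52.50        42.5425       297.7977
  8        52.50        41.2834       330.2671
  9        52.50        40.0615       360.5536
  10    2,052.50     1,519.8587    15,198.5867
  Σ                  1,927.6779    17,156.0998
P = 1,927.6779; Macaulay duration = 17,156.0998 / 1,927.6779 = 8.89988 half-year periods = 4.44994 years.
Modified duration = D_Mac / (1 + y) = 4.44994 / 1.0305 = 4.31823 years.

4.32 years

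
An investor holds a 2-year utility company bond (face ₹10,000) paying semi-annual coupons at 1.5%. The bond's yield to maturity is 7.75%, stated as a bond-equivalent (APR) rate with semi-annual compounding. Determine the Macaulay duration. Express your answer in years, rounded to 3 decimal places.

Periodic yield y = 0.03875. Discount each cash flow and weight by its period:
  t   CF        PV=CF/(1+0.03875)^t    t·PV
  1        75.00        72.2022        72.2022
  2        75.00        69.5087       139.0174
  3        75.00        66.9157       200.7472
  4    10,075.00     8,653.6815    34,614.7261
  Σ                  8,862.3081    35,026.6928
Price P = Σ PV = 8,862.3081.
Macaulay duration = Σ(t·PV) / P = 35,026.6928 / 8,862.3081 = 3.95232 half-year periods.
In years: 3.95232 / 2 = 1.97616 years.

1.976 years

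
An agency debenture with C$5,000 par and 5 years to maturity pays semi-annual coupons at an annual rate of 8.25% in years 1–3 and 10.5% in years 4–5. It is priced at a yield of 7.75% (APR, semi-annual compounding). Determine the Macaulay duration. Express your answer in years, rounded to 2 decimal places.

Periodic yield y = 0.03875. Discount each cash flow and weight by its period:
  t   CF        PV=CF/(1+0.03875)^t    t·PV
  1       206.25       198.5560       198.5560
  2       206.25       191.1489       382.2979
  3       206.25       184.0182       552.0547
  4       206.25       177.1535       708.6141
  5       206.25       170.5449       852.7246
  6       206.25       164.1828       985.0970
  7       262.50       201.1648     1,408.1538
  8       262.50       193.6605     1,549.2839
  9       262.50       186.4361     1,677.9248
  10    5,262.50     3,598.1705    35,981.7052
  Σ                  5,265.0363    44,296.4118
Price P = Σ PV = 5,265.0363.
Macaulay duration = Σ(t·PV) / P = 44,296.4118 / 5,265.0363 = 8.41332 half-year periods.
In years: 8.41332 / 2 = 4.20666 years.

4.21 years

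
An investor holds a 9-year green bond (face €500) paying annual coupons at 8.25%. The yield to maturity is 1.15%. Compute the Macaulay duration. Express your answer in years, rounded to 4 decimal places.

Periodic yield y = 0.0115. Discount each cash flow and weight by its year:
  t   CF        PV=CF/(1+0.0115)^t    t·PV
  1        41.25        40.7810        40.7810
  2        41.25        40.3174        80.6347
  3        41.25        39.8590       119.5770
  4        41.25        39.4058       157.6233
  5        41.25        38.9578       194.7890
  6        41.25        38.5149       231.0893
  7        41.25        38.0770       266.5390
  8        41.25        37.6441       301.1528
  9       541.25       488.3205     4,394.8842
  Σ                    801.8775     5,787.0703
Price P = Σ PV = 801.8775.
Macaulay duration = Σ(t·PV) / P = 5,787.0703 / 801.8775 = 7.21690 years.

7.2169 years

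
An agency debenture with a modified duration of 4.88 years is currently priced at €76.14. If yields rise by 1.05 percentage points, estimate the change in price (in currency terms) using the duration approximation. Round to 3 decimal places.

-€3.901

Duration approximation: ΔP/P ≈ -D_mod · Δy = -4.88 × (+0.0105) = -0.051240.
ΔP ≈ 76.14 × (-0.051240) = -3.9014136.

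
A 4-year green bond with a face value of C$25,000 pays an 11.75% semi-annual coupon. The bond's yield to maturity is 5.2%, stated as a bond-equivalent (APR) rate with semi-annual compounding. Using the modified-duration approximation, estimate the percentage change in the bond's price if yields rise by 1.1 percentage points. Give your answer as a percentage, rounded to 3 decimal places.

Periodic yield y = 0.026. Modified duration first:
  t   CF        PV=CF/(1+0.026)^t    t·PV
  1     1,468.75     1,431.5302     1,431.5302
  2     1,468.75     1,395.2536     2,790.5072
  3     1,468.75     1,359.8963     4,079.6889
  4     1,468.75     1,325.4350     5,301.7400
  5     1,468.75     1,291.8470     6,459.2349
  6     1,468.75     1,259.1101     7,554.6607
  7     1,468.75     1,227.2028     8,590.4199
  8    26,468.75    21,555.3235   172,442.5883
  Σ                 30,845.5986   208,650.3703
P = 30,845.5986; D_Mac = 6.76435 half-year periods = 3.38217 yrs; D_mod = 3.38217/(1+0.026) = 3.29647 yrs.
ΔP/P ≈ -D_mod · Δy = -3.29647 × (+0.011) = -0.036261 = -3.6261%.

-3.626%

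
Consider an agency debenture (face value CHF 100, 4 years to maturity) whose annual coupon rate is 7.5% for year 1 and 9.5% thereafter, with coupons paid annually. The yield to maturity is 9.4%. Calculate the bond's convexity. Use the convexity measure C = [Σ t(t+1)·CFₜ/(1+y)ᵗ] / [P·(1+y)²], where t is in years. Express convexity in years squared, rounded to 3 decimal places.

14.229

With y = 0.094:
  t   CF        PV=CF/(1+0.094)^t    t·PV        t(t+1)·PV
  1         7.50         6.8556         6.8556          13.7112
  2         9.50         7.9376        15.8752          47.6256
  3         9.50         7.2556        21.7667          87.0669
  4       109.50        76.4443       305.7770       1,528.8850
  Σ                     98.4930       350.2745       1,677.2886
P = 98.4930.
Convexity = Σ t(t+1)·PV / [P·(1+y)²] = 1,677.2886 / (98.4930 × 1.196836) = 14.22878.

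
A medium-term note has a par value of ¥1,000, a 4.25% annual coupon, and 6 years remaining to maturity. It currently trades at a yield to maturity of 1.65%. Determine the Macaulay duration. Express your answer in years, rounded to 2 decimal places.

5.47 years

Periodic yield y = 0.0165. Discount each cash flow and weight by its year:
  t   CF        PV=CF/(1+0.0165)^t    t·PV
  1        42.50        41.8101        41.8101
  2        42.50        41.1315        82.2629
  3        42.50        40.4638       121.3914
  4        42.50        39.8070       159.2280
  5        42.50        39.1608       195.8042
  6     1,042.50       944.9999     5,669.9994
  Σ                  1,147.3732     6,270.4961
Price P = Σ PV = 1,147.3732.
Macaulay duration = Σ(t·PV) / P = 6,270.4961 / 1,147.3732 = 5.46509 years.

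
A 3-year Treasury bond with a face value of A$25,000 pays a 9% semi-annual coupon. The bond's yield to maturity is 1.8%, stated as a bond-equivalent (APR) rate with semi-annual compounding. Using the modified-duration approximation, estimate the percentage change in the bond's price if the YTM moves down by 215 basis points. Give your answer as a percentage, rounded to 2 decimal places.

Periodic yield y = 0.009. Modified duration first:
  t   CF        PV=CF/(1+0.009)^t    t·PV
  1     1,125.00     1,114.9653     1,114.9653
  2     1,125.00     1,105.0201     2,210.0403
  3     1,125.00     1,095.1637     3,285.4910
  4     1,125.00     1,085.3951     4,341.5804
  5     1,125.00     1,075.7137     5,378.5684
  6    26,125.00    24,757.6433   148,545.8599
  Σ                 30,233.9012   164,876.5052
P = 30,233.9012; D_Mac = 5.45337 half-year periods = 2.72668 yrs; D_mod = 2.72668/(1+0.009) = 2.70236 yrs.
ΔP/P ≈ -D_mod · Δy = -2.70236 × (-0.0215) = +0.058101 = +5.8101%.

+5.81%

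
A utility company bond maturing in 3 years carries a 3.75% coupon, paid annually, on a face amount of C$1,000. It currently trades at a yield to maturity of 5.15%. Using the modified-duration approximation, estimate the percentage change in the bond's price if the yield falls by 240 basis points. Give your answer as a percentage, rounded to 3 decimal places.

+6.598%

Periodic yield y = 0.0515. Modified duration first:
  t   CF        PV=CF/(1+0.0515)^t    t·PV
  1        37.50        35.6633        35.6633
  2        37.50        33.9166        67.8333
  3     1,037.50       892.4015     2,677.2044
  Σ                    961.9814     2,780.7010
P = 961.9814; D_Mac = 2.89060 yrs; D_mod = 2.89060/(1+0.0515) = 2.74902 yrs.
ΔP/P ≈ -D_mod · Δy = -2.74902 × (-0.024) = +0.065977 = +6.5977%.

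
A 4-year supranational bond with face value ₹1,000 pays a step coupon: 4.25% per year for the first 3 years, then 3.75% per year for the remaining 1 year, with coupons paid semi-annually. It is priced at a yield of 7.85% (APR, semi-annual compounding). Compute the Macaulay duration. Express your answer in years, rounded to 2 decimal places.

Periodic yield y = 0.03925. Discount each cash flow and weight by its period:
  t   CF        PV=CF/(1+0.03925)^t    t·PV
  1        21.25        20.4474        20.4474
  2        21.25        19.6752        39.3504
  3        21.25        18.9321        56.7963
  4        21.25        18.2171        72.8683
  5        21.25        17.5291        87.6453
  6        21.25        16.8670       101.2022
  7        18.75        14.3206       100.2442
  8     1,018.75       748.6992     5,989.5934
  Σ                    874.6877     6,468.1476
Price P = Σ PV = 874.6877.
Macaulay duration = Σ(t·PV) / P = 6,468.1476 / 874.6877 = 7.39481 half-year periods.
In years: 7.39481 / 2 = 3.69740 years.

3.70 years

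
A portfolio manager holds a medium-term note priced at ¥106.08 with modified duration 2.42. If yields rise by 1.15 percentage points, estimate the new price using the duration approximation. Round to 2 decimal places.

¥103.13

Duration approximation: ΔP/P ≈ -D_mod · Δy = -2.42 × (+0.0115) = -0.027830.
New price ≈ 106.08 × (1 - 0.027830) = 103.1277936.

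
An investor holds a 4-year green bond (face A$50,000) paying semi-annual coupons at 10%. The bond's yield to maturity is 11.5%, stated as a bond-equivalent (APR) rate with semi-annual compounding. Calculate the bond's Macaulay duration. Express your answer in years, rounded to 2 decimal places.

3.38 years

Periodic yield y = 0.0575. Discount each cash flow and weight by its period:
  t   CF        PV=CF/(1+0.0575)^t    t·PV
  1     2,500.00     2,364.0662     2,364.0662
  2     2,500.00     2,235.5236     4,471.0472
  3     2,500.00     2,113.9703     6,341.9109
  4     2,500.00     1,999.0263     7,996.1051
  5     2,500.00     1,890.3322     9,451.6609
  6     2,500.00     1,787.5482    10,725.2890
  7     2,500.00     1,690.3529    11,832.4701
  8    52,500.00    33,567.2911   268,538.3289
  Σ                 47,648.1107   321,720.8783
Price P = Σ PV = 47,648.1107.
Macaulay duration = Σ(t·PV) / P = 321,720.8783 / 47,648.1107 = 6.75202 half-year periods.
In years: 6.75202 / 2 = 3.37601 years.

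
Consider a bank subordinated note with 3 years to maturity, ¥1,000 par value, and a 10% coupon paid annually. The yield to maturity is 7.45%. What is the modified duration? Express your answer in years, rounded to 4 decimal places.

Periodic yield y = 0.0745. First find Macaulay duration:
  t   CF        PV=CF/(1+0.0745)^t    t·PV
  1       100.00        93.0665        93.0665
  2       100.00        86.6138       173.2276
  3     1,100.00       886.6933     2,660.0799
  Σ                  1,066.3737     2,926.3741
P = 1,066.3737; Macaulay duration = 2,926.3741 / 1,066.3737 = 2.74423 years.
Modified duration = D_Mac / (1 + y) = 2.74423 / 1.0745 = 2.55396 years.

2.5540 years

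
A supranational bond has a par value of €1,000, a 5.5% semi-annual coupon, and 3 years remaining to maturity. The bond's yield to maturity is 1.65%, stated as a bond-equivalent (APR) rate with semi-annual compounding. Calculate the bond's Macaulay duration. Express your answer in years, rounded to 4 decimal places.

2.8181 years

Periodic yield y = 0.00825. Discount each cash flow and weight by its period:
  t   CF        PV=CF/(1+0.00825)^t    t·PV
  1        27.50        27.2750        27.2750
  2        27.50        27.0518        54.1036
  3        27.50        26.8305        80.4914
  4        27.50        26.6109       106.4437
  5        27.50        26.3932       131.9658
  6     1,027.50       978.0756     5,868.4539
  Σ                  1,112.2370     6,268.7333
Price P = Σ PV = 1,112.2370.
Macaulay duration = Σ(t·PV) / P = 6,268.7333 / 1,112.2370 = 5.63615 half-year periods.
In years: 5.63615 / 2 = 2.81807 years.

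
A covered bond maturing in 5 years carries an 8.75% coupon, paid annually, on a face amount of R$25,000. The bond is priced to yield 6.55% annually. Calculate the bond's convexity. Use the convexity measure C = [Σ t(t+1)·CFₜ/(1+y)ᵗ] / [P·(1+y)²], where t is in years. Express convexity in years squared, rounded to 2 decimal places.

With y = 0.0655:
  t   CF        PV=CF/(1+0.0655)^t    t·PV        t(t+1)·PV
  1     2,187.50     2,053.0267     2,053.0267       4,106.0535
  2     2,187.50     1,926.8200     3,853.6401      11,560.9202
  3     2,187.50     1,808.3717     5,425.1151      21,700.4603
  4     2,187.50     1,697.2048     6,788.8191      33,944.0955
  5    27,187.50    19,797.1195    98,985.5974     593,913.5843
  Σ                 27,282.5427   117,106.1984     665,225.1138
P = 27,282.5427.
Convexity = Σ t(t+1)·PV / [P·(1+y)²] = 665,225.1138 / (27,282.5427 × 1.135290) = 21.47716.

21.48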